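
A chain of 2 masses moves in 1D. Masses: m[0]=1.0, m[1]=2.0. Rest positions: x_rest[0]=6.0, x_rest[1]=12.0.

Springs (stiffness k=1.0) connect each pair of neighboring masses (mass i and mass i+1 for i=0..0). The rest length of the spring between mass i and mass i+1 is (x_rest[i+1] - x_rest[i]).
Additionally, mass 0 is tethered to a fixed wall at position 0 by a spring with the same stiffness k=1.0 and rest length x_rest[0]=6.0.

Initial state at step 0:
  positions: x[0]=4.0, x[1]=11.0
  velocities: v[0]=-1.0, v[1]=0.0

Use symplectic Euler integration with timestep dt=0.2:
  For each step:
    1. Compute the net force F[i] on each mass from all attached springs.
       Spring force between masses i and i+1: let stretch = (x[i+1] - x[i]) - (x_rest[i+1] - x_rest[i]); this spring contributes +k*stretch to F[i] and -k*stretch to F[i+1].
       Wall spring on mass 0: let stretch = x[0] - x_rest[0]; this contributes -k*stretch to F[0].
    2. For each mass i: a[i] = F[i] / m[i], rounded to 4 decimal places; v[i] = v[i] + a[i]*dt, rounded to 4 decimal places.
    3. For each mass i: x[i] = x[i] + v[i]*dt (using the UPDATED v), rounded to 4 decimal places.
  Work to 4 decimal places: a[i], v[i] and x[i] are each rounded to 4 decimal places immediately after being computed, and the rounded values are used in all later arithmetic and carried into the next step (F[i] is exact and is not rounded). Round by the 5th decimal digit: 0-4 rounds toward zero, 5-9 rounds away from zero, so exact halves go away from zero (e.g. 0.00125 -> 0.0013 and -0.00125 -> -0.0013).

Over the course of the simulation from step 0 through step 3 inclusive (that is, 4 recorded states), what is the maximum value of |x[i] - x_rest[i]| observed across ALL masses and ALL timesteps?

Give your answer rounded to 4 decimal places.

Step 0: x=[4.0000 11.0000] v=[-1.0000 0.0000]
Step 1: x=[3.9200 10.9800] v=[-0.4000 -0.1000]
Step 2: x=[3.9656 10.9388] v=[0.2280 -0.2060]
Step 3: x=[4.1315 10.8781] v=[0.8295 -0.3033]
Max displacement = 2.0800

Answer: 2.0800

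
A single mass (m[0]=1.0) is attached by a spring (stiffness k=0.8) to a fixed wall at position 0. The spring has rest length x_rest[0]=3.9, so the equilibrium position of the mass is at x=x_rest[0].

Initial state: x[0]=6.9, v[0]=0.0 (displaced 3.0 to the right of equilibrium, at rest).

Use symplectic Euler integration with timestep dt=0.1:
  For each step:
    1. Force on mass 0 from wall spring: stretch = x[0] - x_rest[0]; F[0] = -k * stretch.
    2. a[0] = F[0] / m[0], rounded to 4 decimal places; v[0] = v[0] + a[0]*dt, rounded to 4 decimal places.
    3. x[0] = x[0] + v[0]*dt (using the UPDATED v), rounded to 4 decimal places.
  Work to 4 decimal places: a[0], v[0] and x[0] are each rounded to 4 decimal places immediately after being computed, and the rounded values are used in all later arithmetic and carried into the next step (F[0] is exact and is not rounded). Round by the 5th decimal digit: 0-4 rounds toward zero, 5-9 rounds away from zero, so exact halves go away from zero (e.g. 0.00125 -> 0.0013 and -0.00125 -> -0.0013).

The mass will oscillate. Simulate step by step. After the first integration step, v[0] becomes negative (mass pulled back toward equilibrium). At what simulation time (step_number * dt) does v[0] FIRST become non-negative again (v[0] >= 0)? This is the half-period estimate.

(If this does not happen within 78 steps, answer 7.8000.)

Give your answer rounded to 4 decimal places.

Answer: 3.6000

Derivation:
Step 0: x=[6.9000] v=[0.0000]
Step 1: x=[6.8760] v=[-0.2400]
Step 2: x=[6.8282] v=[-0.4781]
Step 3: x=[6.7570] v=[-0.7124]
Step 4: x=[6.6629] v=[-0.9410]
Step 5: x=[6.5467] v=[-1.1620]
Step 6: x=[6.4093] v=[-1.3737]
Step 7: x=[6.2519] v=[-1.5744]
Step 8: x=[6.0756] v=[-1.7626]
Step 9: x=[5.8819] v=[-1.9367]
Step 10: x=[5.6724] v=[-2.0953]
Step 11: x=[5.4487] v=[-2.2371]
Step 12: x=[5.2126] v=[-2.3610]
Step 13: x=[4.9660] v=[-2.4660]
Step 14: x=[4.7109] v=[-2.5513]
Step 15: x=[4.4493] v=[-2.6162]
Step 16: x=[4.1833] v=[-2.6601]
Step 17: x=[3.9150] v=[-2.6828]
Step 18: x=[3.6466] v=[-2.6840]
Step 19: x=[3.3802] v=[-2.6637]
Step 20: x=[3.1180] v=[-2.6221]
Step 21: x=[2.8621] v=[-2.5595]
Step 22: x=[2.6145] v=[-2.4765]
Step 23: x=[2.3771] v=[-2.3737]
Step 24: x=[2.1519] v=[-2.2519]
Step 25: x=[1.9407] v=[-2.1121]
Step 26: x=[1.7452] v=[-1.9554]
Step 27: x=[1.5669] v=[-1.7830]
Step 28: x=[1.4073] v=[-1.5964]
Step 29: x=[1.2676] v=[-1.3970]
Step 30: x=[1.1490] v=[-1.1864]
Step 31: x=[1.0524] v=[-0.9663]
Step 32: x=[0.9786] v=[-0.7385]
Step 33: x=[0.9281] v=[-0.5048]
Step 34: x=[0.9014] v=[-0.2671]
Step 35: x=[0.8987] v=[-0.0272]
Step 36: x=[0.9200] v=[0.2129]
First v>=0 after going negative at step 36, time=3.6000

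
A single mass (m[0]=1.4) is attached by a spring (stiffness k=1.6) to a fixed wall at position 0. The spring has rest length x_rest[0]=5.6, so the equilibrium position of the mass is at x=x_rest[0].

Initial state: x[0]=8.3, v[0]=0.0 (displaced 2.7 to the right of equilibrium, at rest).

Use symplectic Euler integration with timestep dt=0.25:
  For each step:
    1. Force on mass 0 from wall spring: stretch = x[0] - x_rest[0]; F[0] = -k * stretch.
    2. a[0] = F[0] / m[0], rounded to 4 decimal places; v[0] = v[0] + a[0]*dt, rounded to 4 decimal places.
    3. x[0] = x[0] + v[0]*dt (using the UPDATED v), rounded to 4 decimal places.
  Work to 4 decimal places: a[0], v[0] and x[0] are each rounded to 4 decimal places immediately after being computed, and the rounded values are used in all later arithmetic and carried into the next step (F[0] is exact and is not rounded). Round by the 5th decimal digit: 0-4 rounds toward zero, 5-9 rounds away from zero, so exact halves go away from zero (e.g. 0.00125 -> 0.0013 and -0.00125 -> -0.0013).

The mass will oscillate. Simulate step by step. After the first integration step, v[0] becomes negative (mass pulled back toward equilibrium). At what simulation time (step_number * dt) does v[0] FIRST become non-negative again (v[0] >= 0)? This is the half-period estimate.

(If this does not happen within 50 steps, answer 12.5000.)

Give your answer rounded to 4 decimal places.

Answer: 3.0000

Derivation:
Step 0: x=[8.3000] v=[0.0000]
Step 1: x=[8.1072] v=[-0.7714]
Step 2: x=[7.7353] v=[-1.4878]
Step 3: x=[7.2108] v=[-2.0979]
Step 4: x=[6.5713] v=[-2.5581]
Step 5: x=[5.8624] v=[-2.8356]
Step 6: x=[5.1348] v=[-2.9106]
Step 7: x=[4.4404] v=[-2.7777]
Step 8: x=[3.8288] v=[-2.4464]
Step 9: x=[3.3437] v=[-1.9404]
Step 10: x=[3.0198] v=[-1.2958]
Step 11: x=[2.8802] v=[-0.5586]
Step 12: x=[2.9348] v=[0.2185]
First v>=0 after going negative at step 12, time=3.0000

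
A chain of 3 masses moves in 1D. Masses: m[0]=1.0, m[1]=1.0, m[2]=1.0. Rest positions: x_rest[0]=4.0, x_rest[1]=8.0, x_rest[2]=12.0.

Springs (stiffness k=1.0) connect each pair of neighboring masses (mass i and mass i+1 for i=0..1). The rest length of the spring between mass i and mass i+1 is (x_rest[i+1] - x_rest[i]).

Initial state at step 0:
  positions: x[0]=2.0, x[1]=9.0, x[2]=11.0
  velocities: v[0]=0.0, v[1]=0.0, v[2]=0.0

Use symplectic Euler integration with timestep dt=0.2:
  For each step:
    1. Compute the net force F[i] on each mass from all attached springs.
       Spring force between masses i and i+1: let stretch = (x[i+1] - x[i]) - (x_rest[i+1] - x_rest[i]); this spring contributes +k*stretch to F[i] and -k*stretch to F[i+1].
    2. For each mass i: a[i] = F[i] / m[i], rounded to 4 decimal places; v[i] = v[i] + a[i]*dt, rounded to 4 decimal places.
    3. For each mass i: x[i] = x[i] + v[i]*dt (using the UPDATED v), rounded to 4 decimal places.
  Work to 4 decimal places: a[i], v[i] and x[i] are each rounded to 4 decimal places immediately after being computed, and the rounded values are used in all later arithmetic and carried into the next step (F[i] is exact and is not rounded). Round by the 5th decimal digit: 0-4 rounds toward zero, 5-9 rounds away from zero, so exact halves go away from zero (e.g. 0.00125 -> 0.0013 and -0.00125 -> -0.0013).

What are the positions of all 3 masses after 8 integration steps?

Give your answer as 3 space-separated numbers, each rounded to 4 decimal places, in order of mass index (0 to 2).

Answer: 4.2317 5.6692 12.0993

Derivation:
Step 0: x=[2.0000 9.0000 11.0000] v=[0.0000 0.0000 0.0000]
Step 1: x=[2.1200 8.8000 11.0800] v=[0.6000 -1.0000 0.4000]
Step 2: x=[2.3472 8.4240 11.2288] v=[1.1360 -1.8800 0.7440]
Step 3: x=[2.6575 7.9171 11.4254] v=[1.5514 -2.5344 0.9830]
Step 4: x=[3.0182 7.3402 11.6417] v=[1.8033 -2.8847 1.0813]
Step 5: x=[3.3917 6.7624 11.8459] v=[1.8677 -2.8888 1.0210]
Step 6: x=[3.7401 6.2532 12.0068] v=[1.7418 -2.5462 0.8043]
Step 7: x=[4.0290 5.8736 12.0975] v=[1.4444 -1.8981 0.4536]
Step 8: x=[4.2317 5.6692 12.0993] v=[1.0133 -1.0222 0.0088]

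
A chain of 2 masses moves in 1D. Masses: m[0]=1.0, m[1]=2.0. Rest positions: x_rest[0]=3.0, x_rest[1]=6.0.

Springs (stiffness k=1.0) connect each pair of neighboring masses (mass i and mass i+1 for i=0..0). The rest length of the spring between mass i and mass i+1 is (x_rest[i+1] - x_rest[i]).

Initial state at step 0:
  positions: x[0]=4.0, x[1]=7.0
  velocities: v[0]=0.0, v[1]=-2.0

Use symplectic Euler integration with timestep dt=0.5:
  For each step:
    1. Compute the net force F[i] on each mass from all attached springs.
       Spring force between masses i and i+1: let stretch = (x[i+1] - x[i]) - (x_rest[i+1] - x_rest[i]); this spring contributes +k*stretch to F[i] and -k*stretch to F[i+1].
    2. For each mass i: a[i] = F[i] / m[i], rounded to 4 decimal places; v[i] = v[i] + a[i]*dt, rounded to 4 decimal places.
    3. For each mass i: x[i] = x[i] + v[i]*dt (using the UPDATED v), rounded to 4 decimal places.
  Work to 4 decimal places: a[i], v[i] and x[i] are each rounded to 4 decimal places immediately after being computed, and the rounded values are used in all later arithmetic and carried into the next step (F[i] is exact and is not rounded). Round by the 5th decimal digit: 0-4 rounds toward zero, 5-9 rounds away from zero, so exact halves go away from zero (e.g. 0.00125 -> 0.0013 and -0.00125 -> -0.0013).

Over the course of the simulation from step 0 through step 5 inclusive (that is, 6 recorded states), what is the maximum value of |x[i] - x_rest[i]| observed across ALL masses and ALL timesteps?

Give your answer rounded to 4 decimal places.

Step 0: x=[4.0000 7.0000] v=[0.0000 -2.0000]
Step 1: x=[4.0000 6.0000] v=[0.0000 -2.0000]
Step 2: x=[3.7500 5.1250] v=[-0.5000 -1.7500]
Step 3: x=[3.0938 4.4531] v=[-1.3125 -1.3438]
Step 4: x=[2.0274 3.9863] v=[-2.1329 -0.9336]
Step 5: x=[0.7007 3.6497] v=[-2.6535 -0.6733]
Max displacement = 2.3503

Answer: 2.3503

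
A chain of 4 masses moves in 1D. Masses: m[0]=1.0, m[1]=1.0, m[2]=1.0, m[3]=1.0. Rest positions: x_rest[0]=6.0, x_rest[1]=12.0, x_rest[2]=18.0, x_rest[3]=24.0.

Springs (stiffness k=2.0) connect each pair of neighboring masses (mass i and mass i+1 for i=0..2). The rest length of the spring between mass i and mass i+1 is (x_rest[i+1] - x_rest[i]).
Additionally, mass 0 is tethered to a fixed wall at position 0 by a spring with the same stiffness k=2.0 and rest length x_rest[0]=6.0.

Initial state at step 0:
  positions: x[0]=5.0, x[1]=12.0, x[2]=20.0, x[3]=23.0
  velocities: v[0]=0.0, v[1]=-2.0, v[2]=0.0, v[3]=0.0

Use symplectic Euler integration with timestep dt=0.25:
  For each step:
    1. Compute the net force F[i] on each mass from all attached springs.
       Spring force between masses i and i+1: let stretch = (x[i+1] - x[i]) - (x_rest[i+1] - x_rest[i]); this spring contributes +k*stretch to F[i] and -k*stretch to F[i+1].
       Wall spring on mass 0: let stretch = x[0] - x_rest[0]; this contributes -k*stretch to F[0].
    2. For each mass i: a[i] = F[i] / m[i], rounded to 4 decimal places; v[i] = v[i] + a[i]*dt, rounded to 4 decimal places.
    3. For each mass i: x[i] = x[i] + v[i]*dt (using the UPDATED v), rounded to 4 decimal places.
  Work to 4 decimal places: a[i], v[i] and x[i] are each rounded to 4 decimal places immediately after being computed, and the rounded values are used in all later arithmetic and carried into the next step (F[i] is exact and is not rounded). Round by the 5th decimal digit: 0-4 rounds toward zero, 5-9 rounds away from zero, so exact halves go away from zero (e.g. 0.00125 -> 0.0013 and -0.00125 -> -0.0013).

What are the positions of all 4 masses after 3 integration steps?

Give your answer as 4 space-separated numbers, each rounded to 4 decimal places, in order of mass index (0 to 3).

Step 0: x=[5.0000 12.0000 20.0000 23.0000] v=[0.0000 -2.0000 0.0000 0.0000]
Step 1: x=[5.2500 11.6250 19.3750 23.3750] v=[1.0000 -1.5000 -2.5000 1.5000]
Step 2: x=[5.6406 11.4219 18.2813 24.0000] v=[1.5625 -0.8125 -4.3750 2.5000]
Step 3: x=[6.0488 11.3535 17.0450 24.6602] v=[1.6329 -0.2735 -4.9454 2.6407]

Answer: 6.0488 11.3535 17.0450 24.6602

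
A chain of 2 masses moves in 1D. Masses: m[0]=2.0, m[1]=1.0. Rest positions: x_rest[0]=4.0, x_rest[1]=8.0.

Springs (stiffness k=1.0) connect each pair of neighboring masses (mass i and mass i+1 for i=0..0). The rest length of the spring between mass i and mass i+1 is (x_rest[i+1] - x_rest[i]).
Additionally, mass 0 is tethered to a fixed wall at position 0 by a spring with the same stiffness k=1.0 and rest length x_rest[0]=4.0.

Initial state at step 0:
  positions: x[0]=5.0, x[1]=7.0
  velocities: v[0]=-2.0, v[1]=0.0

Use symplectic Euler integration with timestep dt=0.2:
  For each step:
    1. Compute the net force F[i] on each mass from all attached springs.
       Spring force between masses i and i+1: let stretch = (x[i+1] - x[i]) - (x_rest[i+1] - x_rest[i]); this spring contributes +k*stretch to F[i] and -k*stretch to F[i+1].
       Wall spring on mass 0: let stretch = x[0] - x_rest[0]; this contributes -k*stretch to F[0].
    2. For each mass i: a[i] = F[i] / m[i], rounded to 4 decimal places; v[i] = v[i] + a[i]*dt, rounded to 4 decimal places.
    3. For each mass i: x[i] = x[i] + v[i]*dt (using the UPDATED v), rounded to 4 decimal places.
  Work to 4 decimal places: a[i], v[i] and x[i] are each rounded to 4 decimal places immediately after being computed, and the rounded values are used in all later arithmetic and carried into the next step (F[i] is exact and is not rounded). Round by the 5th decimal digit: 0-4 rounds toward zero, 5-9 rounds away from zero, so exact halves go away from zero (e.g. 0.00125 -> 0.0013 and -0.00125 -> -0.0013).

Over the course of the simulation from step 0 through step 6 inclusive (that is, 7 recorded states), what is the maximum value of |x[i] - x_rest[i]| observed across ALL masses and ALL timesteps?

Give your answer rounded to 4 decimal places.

Answer: 1.8935

Derivation:
Step 0: x=[5.0000 7.0000] v=[-2.0000 0.0000]
Step 1: x=[4.5400 7.0800] v=[-2.3000 0.4000]
Step 2: x=[4.0400 7.2184] v=[-2.5000 0.6920]
Step 3: x=[3.5228 7.3897] v=[-2.5862 0.8563]
Step 4: x=[3.0124 7.5663] v=[-2.5518 0.8829]
Step 5: x=[2.5329 7.7207] v=[-2.3976 0.7721]
Step 6: x=[2.1065 7.8276] v=[-2.1321 0.5345]
Max displacement = 1.8935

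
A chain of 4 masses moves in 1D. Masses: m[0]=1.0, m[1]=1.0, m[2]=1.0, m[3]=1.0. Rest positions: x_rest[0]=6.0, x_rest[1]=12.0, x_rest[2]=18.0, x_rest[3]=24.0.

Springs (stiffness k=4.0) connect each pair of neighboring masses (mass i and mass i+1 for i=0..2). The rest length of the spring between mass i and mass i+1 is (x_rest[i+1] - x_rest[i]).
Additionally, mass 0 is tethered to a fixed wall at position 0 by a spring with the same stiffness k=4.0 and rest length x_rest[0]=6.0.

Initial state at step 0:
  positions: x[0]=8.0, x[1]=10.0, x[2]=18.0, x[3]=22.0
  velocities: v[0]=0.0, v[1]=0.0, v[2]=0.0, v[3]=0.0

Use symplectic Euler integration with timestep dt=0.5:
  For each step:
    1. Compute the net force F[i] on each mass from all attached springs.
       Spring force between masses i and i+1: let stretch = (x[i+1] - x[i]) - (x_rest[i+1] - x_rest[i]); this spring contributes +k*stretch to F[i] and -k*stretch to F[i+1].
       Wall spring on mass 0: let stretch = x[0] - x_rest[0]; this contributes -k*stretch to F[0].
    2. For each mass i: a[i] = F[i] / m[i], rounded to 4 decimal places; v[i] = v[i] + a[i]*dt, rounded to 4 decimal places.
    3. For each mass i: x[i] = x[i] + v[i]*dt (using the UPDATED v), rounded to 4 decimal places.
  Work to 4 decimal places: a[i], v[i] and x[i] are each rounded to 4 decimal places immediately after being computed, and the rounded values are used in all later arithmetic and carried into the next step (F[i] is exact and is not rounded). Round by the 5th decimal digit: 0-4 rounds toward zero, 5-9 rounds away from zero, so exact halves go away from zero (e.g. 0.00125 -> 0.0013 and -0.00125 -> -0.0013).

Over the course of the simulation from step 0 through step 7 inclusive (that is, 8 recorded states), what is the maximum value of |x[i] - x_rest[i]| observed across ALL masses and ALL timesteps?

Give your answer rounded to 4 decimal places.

Step 0: x=[8.0000 10.0000 18.0000 22.0000] v=[0.0000 0.0000 0.0000 0.0000]
Step 1: x=[2.0000 16.0000 14.0000 24.0000] v=[-12.0000 12.0000 -8.0000 4.0000]
Step 2: x=[8.0000 6.0000 22.0000 22.0000] v=[12.0000 -20.0000 16.0000 -4.0000]
Step 3: x=[4.0000 14.0000 14.0000 26.0000] v=[-8.0000 16.0000 -16.0000 8.0000]
Step 4: x=[6.0000 12.0000 18.0000 24.0000] v=[4.0000 -4.0000 8.0000 -4.0000]
Step 5: x=[8.0000 10.0000 22.0000 22.0000] v=[4.0000 -4.0000 8.0000 -4.0000]
Step 6: x=[4.0000 18.0000 14.0000 26.0000] v=[-8.0000 16.0000 -16.0000 8.0000]
Step 7: x=[10.0000 8.0000 22.0000 24.0000] v=[12.0000 -20.0000 16.0000 -4.0000]
Max displacement = 6.0000

Answer: 6.0000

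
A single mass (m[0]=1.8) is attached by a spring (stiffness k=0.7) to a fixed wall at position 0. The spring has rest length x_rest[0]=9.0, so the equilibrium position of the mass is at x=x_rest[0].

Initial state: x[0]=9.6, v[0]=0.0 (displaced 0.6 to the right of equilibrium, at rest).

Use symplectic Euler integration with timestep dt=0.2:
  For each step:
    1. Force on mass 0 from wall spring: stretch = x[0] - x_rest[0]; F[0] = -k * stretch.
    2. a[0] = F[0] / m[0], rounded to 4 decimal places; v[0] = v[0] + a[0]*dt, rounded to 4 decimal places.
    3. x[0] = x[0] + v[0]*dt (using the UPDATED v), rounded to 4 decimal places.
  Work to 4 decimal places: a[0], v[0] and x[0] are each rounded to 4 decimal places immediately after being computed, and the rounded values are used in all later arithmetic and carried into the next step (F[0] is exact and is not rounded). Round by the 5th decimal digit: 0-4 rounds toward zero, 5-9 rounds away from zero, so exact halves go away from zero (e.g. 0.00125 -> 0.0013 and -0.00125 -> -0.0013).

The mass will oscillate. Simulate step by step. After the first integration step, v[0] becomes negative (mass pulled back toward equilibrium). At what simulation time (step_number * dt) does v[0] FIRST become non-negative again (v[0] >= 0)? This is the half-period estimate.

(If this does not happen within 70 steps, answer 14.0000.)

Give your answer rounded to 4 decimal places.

Step 0: x=[9.6000] v=[0.0000]
Step 1: x=[9.5907] v=[-0.0467]
Step 2: x=[9.5722] v=[-0.0926]
Step 3: x=[9.5448] v=[-0.1371]
Step 4: x=[9.5089] v=[-0.1795]
Step 5: x=[9.4651] v=[-0.2191]
Step 6: x=[9.4140] v=[-0.2553]
Step 7: x=[9.3565] v=[-0.2875]
Step 8: x=[9.2935] v=[-0.3152]
Step 9: x=[9.2259] v=[-0.3380]
Step 10: x=[9.1548] v=[-0.3556]
Step 11: x=[9.0813] v=[-0.3676]
Step 12: x=[9.0065] v=[-0.3739]
Step 13: x=[8.9316] v=[-0.3744]
Step 14: x=[8.8578] v=[-0.3691]
Step 15: x=[8.7862] v=[-0.3580]
Step 16: x=[8.7179] v=[-0.3414]
Step 17: x=[8.6540] v=[-0.3195]
Step 18: x=[8.5955] v=[-0.2926]
Step 19: x=[8.5433] v=[-0.2611]
Step 20: x=[8.4982] v=[-0.2256]
Step 21: x=[8.4609] v=[-0.1866]
Step 22: x=[8.4320] v=[-0.1447]
Step 23: x=[8.4119] v=[-0.1005]
Step 24: x=[8.4009] v=[-0.0548]
Step 25: x=[8.3993] v=[-0.0082]
Step 26: x=[8.4070] v=[0.0385]
First v>=0 after going negative at step 26, time=5.2000

Answer: 5.2000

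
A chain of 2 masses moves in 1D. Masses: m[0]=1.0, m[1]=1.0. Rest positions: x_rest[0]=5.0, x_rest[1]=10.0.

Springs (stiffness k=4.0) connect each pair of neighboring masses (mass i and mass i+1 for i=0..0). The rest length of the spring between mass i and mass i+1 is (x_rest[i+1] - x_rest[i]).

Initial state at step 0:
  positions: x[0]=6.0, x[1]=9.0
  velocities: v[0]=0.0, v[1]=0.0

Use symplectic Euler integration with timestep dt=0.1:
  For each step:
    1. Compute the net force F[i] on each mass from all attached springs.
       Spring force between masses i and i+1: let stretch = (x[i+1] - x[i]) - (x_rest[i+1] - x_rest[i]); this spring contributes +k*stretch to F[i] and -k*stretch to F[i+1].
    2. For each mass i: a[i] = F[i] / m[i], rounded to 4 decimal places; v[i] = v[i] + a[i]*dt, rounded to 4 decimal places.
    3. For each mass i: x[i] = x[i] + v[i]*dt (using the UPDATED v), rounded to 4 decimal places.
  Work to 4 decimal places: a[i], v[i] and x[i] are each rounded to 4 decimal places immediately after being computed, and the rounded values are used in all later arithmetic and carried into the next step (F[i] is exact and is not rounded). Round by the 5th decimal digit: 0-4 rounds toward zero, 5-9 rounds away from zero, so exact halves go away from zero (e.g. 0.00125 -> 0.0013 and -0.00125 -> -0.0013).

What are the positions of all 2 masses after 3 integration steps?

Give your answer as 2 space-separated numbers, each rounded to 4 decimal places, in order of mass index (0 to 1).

Answer: 5.5515 9.4485

Derivation:
Step 0: x=[6.0000 9.0000] v=[0.0000 0.0000]
Step 1: x=[5.9200 9.0800] v=[-0.8000 0.8000]
Step 2: x=[5.7664 9.2336] v=[-1.5360 1.5360]
Step 3: x=[5.5515 9.4485] v=[-2.1491 2.1491]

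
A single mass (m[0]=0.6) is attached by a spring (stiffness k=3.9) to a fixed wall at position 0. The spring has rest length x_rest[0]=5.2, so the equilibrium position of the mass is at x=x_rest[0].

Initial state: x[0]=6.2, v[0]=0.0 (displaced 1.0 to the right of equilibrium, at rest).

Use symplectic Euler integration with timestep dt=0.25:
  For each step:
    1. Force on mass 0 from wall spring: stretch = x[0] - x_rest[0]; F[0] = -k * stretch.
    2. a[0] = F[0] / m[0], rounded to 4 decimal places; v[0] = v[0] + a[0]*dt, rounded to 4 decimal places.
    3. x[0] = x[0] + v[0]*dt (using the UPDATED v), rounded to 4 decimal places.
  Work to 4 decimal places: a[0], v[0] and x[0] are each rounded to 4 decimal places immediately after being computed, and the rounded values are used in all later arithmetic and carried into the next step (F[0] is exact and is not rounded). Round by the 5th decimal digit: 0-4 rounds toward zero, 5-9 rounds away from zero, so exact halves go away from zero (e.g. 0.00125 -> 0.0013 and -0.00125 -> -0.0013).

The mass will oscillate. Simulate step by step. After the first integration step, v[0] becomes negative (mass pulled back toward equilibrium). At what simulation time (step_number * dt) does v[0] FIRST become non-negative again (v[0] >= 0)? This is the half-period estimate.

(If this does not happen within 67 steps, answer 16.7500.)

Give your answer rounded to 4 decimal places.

Answer: 1.2500

Derivation:
Step 0: x=[6.2000] v=[0.0000]
Step 1: x=[5.7938] v=[-1.6250]
Step 2: x=[5.1463] v=[-2.5899]
Step 3: x=[4.5207] v=[-2.5026]
Step 4: x=[4.1710] v=[-1.3987]
Step 5: x=[4.2394] v=[0.2734]
First v>=0 after going negative at step 5, time=1.2500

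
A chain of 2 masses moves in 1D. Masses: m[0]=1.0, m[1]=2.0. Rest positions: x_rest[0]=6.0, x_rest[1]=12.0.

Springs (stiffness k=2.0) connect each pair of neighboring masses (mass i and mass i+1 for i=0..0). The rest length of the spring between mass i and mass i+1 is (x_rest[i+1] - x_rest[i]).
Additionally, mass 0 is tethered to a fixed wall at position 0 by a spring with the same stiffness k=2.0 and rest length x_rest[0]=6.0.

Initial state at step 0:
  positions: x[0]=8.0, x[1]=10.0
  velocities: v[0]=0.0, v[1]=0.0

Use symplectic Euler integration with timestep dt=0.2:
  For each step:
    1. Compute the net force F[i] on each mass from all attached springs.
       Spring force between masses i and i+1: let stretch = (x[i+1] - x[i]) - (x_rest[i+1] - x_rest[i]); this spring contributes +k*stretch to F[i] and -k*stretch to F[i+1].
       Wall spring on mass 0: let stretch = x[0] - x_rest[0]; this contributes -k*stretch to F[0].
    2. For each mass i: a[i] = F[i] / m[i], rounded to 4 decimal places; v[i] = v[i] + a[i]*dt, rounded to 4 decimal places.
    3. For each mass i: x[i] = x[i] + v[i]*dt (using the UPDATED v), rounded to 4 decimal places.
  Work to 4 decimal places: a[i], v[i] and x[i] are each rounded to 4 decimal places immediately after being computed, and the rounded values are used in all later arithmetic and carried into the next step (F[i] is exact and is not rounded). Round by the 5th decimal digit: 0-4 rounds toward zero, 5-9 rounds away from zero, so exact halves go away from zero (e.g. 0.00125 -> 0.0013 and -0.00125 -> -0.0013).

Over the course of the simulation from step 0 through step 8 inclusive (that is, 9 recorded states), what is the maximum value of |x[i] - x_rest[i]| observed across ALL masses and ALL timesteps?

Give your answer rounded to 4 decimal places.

Step 0: x=[8.0000 10.0000] v=[0.0000 0.0000]
Step 1: x=[7.5200 10.1600] v=[-2.4000 0.8000]
Step 2: x=[6.6496 10.4544] v=[-4.3520 1.4720]
Step 3: x=[5.5516 10.8366] v=[-5.4899 1.9110]
Step 4: x=[4.4323 11.2474] v=[-5.5965 2.0540]
Step 5: x=[3.5036 11.6256] v=[-4.6434 1.8910]
Step 6: x=[2.9444 11.9189] v=[-2.7960 1.4666]
Step 7: x=[2.8676 12.0932] v=[-0.3840 0.8717]
Step 8: x=[3.2994 12.1385] v=[2.1592 0.2266]
Max displacement = 3.1324

Answer: 3.1324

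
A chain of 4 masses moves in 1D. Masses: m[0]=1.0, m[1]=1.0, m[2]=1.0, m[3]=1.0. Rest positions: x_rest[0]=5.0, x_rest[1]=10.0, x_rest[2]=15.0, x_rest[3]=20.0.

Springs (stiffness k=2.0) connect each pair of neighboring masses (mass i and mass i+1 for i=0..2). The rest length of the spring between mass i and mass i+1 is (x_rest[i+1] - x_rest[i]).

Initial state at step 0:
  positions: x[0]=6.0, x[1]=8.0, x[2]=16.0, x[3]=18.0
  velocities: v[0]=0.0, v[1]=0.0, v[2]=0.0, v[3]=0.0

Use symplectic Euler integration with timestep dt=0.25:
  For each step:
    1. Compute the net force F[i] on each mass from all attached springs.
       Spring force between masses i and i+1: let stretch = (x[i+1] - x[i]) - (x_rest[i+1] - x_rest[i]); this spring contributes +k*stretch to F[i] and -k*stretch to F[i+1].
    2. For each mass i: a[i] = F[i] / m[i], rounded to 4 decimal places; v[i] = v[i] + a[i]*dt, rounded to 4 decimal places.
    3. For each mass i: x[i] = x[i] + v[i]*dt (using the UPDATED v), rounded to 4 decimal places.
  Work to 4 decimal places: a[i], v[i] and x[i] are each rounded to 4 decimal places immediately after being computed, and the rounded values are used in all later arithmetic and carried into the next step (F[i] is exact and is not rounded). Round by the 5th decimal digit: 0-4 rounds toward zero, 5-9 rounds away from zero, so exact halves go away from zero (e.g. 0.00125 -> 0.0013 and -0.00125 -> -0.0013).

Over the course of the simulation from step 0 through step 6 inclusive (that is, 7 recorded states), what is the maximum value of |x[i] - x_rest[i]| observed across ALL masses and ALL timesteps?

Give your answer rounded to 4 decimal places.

Step 0: x=[6.0000 8.0000 16.0000 18.0000] v=[0.0000 0.0000 0.0000 0.0000]
Step 1: x=[5.6250 8.7500 15.2500 18.3750] v=[-1.5000 3.0000 -3.0000 1.5000]
Step 2: x=[5.0156 9.9219 14.0781 18.9844] v=[-2.4375 4.6875 -4.6875 2.4375]
Step 3: x=[4.3945 11.0000 13.0000 19.6055] v=[-2.4844 4.3125 -4.3125 2.4844]
Step 4: x=[3.9741 11.5025 12.4976 20.0259] v=[-1.6817 2.0098 -2.0098 1.6817]
Step 5: x=[3.8697 11.1883 12.8118 20.1303] v=[-0.4175 -1.2569 1.2568 0.4176]
Step 6: x=[4.0552 10.1622 13.8379 19.9449] v=[0.7418 -4.1045 4.1043 -0.7417]
Max displacement = 2.5024

Answer: 2.5024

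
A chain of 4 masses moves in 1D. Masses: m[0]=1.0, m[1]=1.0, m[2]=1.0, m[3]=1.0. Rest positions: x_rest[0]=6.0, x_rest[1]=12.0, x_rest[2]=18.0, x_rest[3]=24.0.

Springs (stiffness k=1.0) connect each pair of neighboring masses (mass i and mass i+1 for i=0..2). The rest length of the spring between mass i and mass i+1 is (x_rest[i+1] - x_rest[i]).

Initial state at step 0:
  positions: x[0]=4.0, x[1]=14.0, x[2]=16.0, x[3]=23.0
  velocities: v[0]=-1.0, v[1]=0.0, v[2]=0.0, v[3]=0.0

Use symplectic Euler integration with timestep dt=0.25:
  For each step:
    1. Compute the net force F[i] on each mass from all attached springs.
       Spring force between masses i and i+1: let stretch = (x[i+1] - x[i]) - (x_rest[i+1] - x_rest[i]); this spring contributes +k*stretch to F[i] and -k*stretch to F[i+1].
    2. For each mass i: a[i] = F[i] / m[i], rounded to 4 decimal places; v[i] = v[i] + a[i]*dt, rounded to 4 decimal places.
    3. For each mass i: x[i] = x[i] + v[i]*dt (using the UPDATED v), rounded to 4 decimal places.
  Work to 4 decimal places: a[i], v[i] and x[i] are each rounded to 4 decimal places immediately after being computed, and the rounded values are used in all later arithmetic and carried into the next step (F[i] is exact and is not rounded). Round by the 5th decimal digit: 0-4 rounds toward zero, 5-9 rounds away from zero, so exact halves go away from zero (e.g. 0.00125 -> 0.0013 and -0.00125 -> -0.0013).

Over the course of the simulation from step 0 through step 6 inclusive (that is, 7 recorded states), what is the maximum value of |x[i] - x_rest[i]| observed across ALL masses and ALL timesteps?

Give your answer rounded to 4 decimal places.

Answer: 3.5519

Derivation:
Step 0: x=[4.0000 14.0000 16.0000 23.0000] v=[-1.0000 0.0000 0.0000 0.0000]
Step 1: x=[4.0000 13.5000 16.3125 22.9375] v=[0.0000 -2.0000 1.2500 -0.2500]
Step 2: x=[4.2188 12.5820 16.8633 22.8359] v=[0.8750 -3.6719 2.2031 -0.4063]
Step 3: x=[4.5853 11.4089 17.5198 22.7360] v=[1.4658 -4.6924 2.6259 -0.3995]
Step 4: x=[5.0032 10.1913 18.1204 22.6851] v=[1.6717 -4.8706 2.4022 -0.2036]
Step 5: x=[5.3704 9.1450 18.5107 22.7239] v=[1.4687 -4.1854 1.5611 0.1552]
Step 6: x=[5.5985 8.4481 18.5790 22.8744] v=[0.9124 -2.7876 0.2730 0.6019]
Max displacement = 3.5519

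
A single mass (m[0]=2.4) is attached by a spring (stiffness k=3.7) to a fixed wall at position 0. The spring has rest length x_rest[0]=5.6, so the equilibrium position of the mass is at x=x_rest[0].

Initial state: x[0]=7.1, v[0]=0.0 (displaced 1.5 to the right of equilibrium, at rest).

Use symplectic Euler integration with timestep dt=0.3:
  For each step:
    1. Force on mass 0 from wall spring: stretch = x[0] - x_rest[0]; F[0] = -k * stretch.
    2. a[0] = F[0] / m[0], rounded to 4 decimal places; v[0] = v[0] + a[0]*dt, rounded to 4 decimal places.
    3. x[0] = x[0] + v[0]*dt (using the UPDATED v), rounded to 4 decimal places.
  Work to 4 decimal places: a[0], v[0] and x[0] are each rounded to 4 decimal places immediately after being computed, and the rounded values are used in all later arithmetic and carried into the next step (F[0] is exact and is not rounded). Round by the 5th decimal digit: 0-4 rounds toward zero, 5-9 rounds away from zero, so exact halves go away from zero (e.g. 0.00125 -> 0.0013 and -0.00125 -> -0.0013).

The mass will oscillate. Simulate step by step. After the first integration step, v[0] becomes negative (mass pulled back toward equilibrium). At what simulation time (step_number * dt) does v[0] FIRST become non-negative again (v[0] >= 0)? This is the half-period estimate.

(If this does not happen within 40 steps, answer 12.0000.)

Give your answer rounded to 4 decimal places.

Answer: 2.7000

Derivation:
Step 0: x=[7.1000] v=[0.0000]
Step 1: x=[6.8919] v=[-0.6938]
Step 2: x=[6.5045] v=[-1.2913]
Step 3: x=[5.9916] v=[-1.7096]
Step 4: x=[5.4244] v=[-1.8907]
Step 5: x=[4.8816] v=[-1.8095]
Step 6: x=[4.4384] v=[-1.4773]
Step 7: x=[4.1564] v=[-0.9401]
Step 8: x=[4.0747] v=[-0.2724]
Step 9: x=[4.2046] v=[0.4331]
First v>=0 after going negative at step 9, time=2.7000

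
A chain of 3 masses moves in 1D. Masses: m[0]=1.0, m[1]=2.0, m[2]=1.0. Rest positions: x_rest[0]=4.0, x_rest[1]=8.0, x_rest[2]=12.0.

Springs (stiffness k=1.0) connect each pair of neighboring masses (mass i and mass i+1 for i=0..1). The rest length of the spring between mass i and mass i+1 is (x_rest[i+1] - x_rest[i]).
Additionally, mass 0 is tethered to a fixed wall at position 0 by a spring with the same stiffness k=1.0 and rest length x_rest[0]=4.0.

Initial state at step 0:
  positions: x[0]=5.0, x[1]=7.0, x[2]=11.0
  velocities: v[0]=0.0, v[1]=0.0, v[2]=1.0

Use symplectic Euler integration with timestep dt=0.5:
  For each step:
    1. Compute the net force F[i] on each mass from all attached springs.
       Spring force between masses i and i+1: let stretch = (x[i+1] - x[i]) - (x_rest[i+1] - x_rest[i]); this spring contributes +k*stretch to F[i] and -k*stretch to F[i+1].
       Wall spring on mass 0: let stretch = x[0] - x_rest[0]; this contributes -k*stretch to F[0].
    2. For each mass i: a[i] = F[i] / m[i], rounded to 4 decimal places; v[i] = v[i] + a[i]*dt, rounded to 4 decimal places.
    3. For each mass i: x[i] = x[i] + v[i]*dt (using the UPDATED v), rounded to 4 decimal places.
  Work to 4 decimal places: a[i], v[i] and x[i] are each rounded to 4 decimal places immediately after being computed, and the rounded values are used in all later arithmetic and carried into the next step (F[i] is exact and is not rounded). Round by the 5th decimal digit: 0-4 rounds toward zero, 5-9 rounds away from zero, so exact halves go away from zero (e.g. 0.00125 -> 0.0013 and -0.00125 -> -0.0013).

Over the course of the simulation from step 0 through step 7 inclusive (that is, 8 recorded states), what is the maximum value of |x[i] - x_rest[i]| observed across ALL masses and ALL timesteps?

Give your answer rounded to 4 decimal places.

Step 0: x=[5.0000 7.0000 11.0000] v=[0.0000 0.0000 1.0000]
Step 1: x=[4.2500 7.2500 11.5000] v=[-1.5000 0.5000 1.0000]
Step 2: x=[3.1875 7.6563 11.9375] v=[-2.1250 0.8125 0.8750]
Step 3: x=[2.4453 8.0391 12.3047] v=[-1.4844 0.7656 0.7344]
Step 4: x=[2.4903 8.2559 12.6055] v=[0.0899 0.4336 0.6016]
Step 5: x=[3.3541 8.2957 12.8189] v=[1.7276 0.0796 0.4268]
Step 6: x=[4.6148 8.2832 12.9015] v=[2.5214 -0.0250 0.1652]
Step 7: x=[5.6389 8.3895 12.8295] v=[2.0482 0.2125 -0.1440]
Max displacement = 1.6389

Answer: 1.6389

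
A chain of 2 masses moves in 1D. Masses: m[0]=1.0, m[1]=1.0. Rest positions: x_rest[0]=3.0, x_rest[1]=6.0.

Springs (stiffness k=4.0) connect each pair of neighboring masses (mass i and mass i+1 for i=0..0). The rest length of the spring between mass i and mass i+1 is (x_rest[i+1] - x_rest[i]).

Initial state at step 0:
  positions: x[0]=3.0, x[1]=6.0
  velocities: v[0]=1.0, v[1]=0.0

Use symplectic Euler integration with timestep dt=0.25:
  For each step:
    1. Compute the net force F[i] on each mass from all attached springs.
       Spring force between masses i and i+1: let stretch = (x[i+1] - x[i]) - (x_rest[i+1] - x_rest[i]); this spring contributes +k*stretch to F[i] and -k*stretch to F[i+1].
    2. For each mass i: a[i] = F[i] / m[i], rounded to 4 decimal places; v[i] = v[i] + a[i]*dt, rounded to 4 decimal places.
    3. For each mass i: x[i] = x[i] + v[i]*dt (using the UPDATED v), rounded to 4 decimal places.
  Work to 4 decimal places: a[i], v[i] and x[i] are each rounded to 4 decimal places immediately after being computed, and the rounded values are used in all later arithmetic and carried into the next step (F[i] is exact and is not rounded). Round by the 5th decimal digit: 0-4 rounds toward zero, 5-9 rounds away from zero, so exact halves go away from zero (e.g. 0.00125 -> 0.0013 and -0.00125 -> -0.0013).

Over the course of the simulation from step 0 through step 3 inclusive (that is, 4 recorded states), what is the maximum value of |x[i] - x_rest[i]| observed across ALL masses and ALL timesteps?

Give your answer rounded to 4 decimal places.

Answer: 0.5313

Derivation:
Step 0: x=[3.0000 6.0000] v=[1.0000 0.0000]
Step 1: x=[3.2500 6.0000] v=[1.0000 0.0000]
Step 2: x=[3.4375 6.0625] v=[0.7500 0.2500]
Step 3: x=[3.5313 6.2188] v=[0.3750 0.6250]
Max displacement = 0.5313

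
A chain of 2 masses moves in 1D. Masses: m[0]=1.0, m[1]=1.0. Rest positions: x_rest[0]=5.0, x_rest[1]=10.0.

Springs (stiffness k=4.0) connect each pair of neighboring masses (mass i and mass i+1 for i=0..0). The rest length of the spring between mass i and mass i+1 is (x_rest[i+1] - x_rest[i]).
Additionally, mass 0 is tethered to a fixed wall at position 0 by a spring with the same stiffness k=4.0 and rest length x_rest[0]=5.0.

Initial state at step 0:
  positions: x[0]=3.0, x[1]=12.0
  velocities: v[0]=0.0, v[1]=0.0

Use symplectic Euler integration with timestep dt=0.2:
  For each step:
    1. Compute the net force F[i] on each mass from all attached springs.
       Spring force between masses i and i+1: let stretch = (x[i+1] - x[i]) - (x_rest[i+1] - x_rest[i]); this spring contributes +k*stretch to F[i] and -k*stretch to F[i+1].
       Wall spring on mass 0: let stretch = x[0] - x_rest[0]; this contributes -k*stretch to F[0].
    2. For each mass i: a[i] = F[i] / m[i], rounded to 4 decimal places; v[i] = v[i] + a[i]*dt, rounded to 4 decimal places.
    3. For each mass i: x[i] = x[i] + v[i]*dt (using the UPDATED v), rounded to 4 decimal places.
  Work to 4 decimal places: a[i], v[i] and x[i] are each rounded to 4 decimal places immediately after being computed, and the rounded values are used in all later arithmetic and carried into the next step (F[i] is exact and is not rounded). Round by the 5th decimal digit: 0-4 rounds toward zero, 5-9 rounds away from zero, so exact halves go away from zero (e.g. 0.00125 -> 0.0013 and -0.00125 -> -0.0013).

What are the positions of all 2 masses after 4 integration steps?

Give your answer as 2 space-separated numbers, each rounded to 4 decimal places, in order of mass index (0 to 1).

Answer: 7.5881 8.7391

Derivation:
Step 0: x=[3.0000 12.0000] v=[0.0000 0.0000]
Step 1: x=[3.9600 11.3600] v=[4.8000 -3.2000]
Step 2: x=[5.4704 10.3360] v=[7.5520 -5.1200]
Step 3: x=[6.8840 9.3335] v=[7.0682 -5.0125]
Step 4: x=[7.5881 8.7391] v=[3.5206 -2.9721]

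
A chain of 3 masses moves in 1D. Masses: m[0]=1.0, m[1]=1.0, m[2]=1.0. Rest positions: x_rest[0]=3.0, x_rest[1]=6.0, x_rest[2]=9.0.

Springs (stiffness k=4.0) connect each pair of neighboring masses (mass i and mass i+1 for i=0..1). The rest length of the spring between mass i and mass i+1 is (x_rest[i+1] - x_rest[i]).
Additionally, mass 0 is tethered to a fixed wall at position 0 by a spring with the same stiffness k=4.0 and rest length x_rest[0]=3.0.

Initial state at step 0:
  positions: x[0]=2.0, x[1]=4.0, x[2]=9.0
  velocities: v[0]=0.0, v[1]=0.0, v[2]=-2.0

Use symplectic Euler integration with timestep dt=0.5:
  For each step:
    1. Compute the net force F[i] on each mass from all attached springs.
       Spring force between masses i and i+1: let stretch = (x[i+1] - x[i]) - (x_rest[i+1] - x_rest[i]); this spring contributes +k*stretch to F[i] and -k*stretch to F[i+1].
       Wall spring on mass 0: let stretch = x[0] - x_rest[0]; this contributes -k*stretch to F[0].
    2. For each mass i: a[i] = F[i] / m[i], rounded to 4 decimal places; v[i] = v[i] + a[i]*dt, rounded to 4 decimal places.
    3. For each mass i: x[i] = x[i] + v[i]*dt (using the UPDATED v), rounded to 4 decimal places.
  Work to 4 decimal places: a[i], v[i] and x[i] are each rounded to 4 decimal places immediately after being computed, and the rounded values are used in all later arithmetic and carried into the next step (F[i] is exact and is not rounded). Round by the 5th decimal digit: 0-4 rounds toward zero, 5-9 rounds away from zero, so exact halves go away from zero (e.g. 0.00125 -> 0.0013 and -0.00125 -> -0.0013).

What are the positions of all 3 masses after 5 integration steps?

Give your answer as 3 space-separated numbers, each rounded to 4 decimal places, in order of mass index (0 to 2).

Answer: 4.0000 4.0000 10.0000

Derivation:
Step 0: x=[2.0000 4.0000 9.0000] v=[0.0000 0.0000 -2.0000]
Step 1: x=[2.0000 7.0000 6.0000] v=[0.0000 6.0000 -6.0000]
Step 2: x=[5.0000 4.0000 7.0000] v=[6.0000 -6.0000 2.0000]
Step 3: x=[2.0000 5.0000 8.0000] v=[-6.0000 2.0000 2.0000]
Step 4: x=[0.0000 6.0000 9.0000] v=[-4.0000 2.0000 2.0000]
Step 5: x=[4.0000 4.0000 10.0000] v=[8.0000 -4.0000 2.0000]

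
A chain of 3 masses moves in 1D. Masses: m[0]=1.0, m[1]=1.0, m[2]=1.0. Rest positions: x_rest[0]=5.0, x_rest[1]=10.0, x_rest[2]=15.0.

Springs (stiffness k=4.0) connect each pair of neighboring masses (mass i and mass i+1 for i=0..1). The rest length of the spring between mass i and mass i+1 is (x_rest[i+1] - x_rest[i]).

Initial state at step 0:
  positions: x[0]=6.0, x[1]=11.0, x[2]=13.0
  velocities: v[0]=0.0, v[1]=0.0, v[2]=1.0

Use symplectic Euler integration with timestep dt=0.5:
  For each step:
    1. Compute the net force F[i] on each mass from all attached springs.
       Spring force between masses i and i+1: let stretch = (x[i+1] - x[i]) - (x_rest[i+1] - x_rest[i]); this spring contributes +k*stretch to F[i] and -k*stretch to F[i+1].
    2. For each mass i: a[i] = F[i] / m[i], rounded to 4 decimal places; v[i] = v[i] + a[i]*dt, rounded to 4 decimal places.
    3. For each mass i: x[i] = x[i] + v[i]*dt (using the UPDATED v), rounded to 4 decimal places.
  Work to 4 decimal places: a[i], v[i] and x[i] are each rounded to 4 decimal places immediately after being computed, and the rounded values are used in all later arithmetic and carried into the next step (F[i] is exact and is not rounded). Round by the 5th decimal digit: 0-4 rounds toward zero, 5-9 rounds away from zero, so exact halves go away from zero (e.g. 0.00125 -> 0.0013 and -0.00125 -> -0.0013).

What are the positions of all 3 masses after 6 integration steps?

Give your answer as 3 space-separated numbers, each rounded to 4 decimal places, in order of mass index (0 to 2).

Answer: 7.0000 12.0000 14.0000

Derivation:
Step 0: x=[6.0000 11.0000 13.0000] v=[0.0000 0.0000 1.0000]
Step 1: x=[6.0000 8.0000 16.5000] v=[0.0000 -6.0000 7.0000]
Step 2: x=[3.0000 11.5000 16.5000] v=[-6.0000 7.0000 0.0000]
Step 3: x=[3.5000 11.5000 16.5000] v=[1.0000 0.0000 0.0000]
Step 4: x=[7.0000 8.5000 16.5000] v=[7.0000 -6.0000 0.0000]
Step 5: x=[7.0000 12.0000 13.5000] v=[0.0000 7.0000 -6.0000]
Step 6: x=[7.0000 12.0000 14.0000] v=[0.0000 0.0000 1.0000]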